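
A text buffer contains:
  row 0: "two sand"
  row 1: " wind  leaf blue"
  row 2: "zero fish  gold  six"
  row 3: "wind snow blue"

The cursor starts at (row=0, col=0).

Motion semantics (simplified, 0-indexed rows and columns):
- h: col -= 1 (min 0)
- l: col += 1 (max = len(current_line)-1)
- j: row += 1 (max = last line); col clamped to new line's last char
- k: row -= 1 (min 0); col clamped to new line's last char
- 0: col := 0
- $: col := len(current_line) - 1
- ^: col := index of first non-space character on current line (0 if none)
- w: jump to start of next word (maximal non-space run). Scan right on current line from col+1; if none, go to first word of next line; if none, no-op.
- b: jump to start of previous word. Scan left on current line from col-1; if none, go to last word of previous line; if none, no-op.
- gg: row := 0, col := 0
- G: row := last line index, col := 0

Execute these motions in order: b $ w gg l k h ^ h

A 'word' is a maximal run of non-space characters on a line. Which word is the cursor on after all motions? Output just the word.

Answer: two

Derivation:
After 1 (b): row=0 col=0 char='t'
After 2 ($): row=0 col=7 char='d'
After 3 (w): row=1 col=1 char='w'
After 4 (gg): row=0 col=0 char='t'
After 5 (l): row=0 col=1 char='w'
After 6 (k): row=0 col=1 char='w'
After 7 (h): row=0 col=0 char='t'
After 8 (^): row=0 col=0 char='t'
After 9 (h): row=0 col=0 char='t'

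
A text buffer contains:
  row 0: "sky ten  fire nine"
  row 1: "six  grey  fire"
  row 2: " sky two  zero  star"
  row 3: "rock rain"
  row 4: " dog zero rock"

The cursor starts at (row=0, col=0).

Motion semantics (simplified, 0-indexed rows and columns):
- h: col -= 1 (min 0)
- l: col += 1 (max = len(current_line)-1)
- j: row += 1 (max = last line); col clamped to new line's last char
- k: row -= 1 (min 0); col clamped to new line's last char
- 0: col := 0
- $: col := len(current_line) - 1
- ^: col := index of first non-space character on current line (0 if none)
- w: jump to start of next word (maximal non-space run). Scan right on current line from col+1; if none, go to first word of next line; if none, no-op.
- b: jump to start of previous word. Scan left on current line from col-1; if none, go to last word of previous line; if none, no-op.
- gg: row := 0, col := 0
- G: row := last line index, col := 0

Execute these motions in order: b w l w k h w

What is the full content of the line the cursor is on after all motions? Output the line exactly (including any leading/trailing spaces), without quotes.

Answer: sky ten  fire nine

Derivation:
After 1 (b): row=0 col=0 char='s'
After 2 (w): row=0 col=4 char='t'
After 3 (l): row=0 col=5 char='e'
After 4 (w): row=0 col=9 char='f'
After 5 (k): row=0 col=9 char='f'
After 6 (h): row=0 col=8 char='_'
After 7 (w): row=0 col=9 char='f'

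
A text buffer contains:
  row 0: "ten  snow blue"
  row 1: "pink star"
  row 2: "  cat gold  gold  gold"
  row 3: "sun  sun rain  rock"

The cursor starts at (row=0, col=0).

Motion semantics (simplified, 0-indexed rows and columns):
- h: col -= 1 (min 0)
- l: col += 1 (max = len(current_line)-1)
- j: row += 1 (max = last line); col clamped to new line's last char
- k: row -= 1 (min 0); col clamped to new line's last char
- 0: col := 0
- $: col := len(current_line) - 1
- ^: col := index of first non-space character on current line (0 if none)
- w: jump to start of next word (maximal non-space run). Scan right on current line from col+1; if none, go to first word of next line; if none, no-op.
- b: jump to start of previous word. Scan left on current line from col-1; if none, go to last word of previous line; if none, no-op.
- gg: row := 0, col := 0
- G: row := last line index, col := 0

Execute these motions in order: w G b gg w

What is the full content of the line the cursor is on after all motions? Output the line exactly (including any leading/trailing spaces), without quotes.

Answer: ten  snow blue

Derivation:
After 1 (w): row=0 col=5 char='s'
After 2 (G): row=3 col=0 char='s'
After 3 (b): row=2 col=18 char='g'
After 4 (gg): row=0 col=0 char='t'
After 5 (w): row=0 col=5 char='s'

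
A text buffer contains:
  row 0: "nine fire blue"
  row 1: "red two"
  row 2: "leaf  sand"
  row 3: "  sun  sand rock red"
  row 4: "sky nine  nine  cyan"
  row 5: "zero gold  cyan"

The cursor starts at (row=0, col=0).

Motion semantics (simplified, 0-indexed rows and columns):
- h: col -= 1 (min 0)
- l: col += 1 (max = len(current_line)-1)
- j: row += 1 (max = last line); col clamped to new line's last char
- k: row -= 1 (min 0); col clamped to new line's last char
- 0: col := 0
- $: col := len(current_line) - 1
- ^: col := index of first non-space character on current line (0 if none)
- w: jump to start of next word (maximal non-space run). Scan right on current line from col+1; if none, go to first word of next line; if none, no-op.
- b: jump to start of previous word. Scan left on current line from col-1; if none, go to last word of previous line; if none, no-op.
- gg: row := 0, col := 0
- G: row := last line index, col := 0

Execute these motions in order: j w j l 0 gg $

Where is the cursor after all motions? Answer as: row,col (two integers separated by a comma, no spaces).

After 1 (j): row=1 col=0 char='r'
After 2 (w): row=1 col=4 char='t'
After 3 (j): row=2 col=4 char='_'
After 4 (l): row=2 col=5 char='_'
After 5 (0): row=2 col=0 char='l'
After 6 (gg): row=0 col=0 char='n'
After 7 ($): row=0 col=13 char='e'

Answer: 0,13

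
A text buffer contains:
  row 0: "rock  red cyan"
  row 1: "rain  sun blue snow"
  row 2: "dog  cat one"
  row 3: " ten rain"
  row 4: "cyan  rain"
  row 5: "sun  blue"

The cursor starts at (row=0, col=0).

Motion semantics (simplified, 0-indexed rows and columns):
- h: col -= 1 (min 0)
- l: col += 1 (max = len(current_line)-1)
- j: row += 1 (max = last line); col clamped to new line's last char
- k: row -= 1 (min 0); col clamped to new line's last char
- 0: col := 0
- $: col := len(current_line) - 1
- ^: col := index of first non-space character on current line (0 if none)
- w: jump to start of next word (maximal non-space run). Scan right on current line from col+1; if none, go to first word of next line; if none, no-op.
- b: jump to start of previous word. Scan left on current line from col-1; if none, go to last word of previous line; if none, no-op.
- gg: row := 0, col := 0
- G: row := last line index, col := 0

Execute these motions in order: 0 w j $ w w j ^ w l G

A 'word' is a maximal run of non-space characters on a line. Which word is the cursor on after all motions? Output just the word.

After 1 (0): row=0 col=0 char='r'
After 2 (w): row=0 col=6 char='r'
After 3 (j): row=1 col=6 char='s'
After 4 ($): row=1 col=18 char='w'
After 5 (w): row=2 col=0 char='d'
After 6 (w): row=2 col=5 char='c'
After 7 (j): row=3 col=5 char='r'
After 8 (^): row=3 col=1 char='t'
After 9 (w): row=3 col=5 char='r'
After 10 (l): row=3 col=6 char='a'
After 11 (G): row=5 col=0 char='s'

Answer: sun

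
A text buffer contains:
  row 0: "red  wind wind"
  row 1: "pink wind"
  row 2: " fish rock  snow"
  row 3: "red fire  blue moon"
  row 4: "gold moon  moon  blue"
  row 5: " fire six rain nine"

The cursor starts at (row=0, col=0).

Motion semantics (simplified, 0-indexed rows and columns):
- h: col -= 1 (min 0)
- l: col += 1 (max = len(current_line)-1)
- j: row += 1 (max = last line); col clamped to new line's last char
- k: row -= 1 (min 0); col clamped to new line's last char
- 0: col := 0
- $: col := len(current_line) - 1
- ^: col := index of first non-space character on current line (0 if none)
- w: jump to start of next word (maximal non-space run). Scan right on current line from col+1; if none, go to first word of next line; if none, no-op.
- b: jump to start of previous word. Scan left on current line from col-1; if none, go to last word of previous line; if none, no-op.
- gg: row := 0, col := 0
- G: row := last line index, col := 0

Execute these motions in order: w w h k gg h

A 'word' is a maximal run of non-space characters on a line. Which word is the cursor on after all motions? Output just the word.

After 1 (w): row=0 col=5 char='w'
After 2 (w): row=0 col=10 char='w'
After 3 (h): row=0 col=9 char='_'
After 4 (k): row=0 col=9 char='_'
After 5 (gg): row=0 col=0 char='r'
After 6 (h): row=0 col=0 char='r'

Answer: red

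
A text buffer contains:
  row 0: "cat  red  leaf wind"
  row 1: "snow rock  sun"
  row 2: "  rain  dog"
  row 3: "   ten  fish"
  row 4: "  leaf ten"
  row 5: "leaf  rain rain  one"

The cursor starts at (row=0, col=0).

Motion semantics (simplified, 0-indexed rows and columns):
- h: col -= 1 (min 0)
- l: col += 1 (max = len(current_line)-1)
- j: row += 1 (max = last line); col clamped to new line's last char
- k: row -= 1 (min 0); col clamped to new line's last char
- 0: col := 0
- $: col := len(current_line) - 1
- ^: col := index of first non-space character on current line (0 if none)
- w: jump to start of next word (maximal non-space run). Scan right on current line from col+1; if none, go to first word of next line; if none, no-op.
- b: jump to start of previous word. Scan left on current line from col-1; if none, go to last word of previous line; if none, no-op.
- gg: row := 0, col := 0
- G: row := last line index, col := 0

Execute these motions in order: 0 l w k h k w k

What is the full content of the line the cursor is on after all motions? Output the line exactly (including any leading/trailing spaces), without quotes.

Answer: cat  red  leaf wind

Derivation:
After 1 (0): row=0 col=0 char='c'
After 2 (l): row=0 col=1 char='a'
After 3 (w): row=0 col=5 char='r'
After 4 (k): row=0 col=5 char='r'
After 5 (h): row=0 col=4 char='_'
After 6 (k): row=0 col=4 char='_'
After 7 (w): row=0 col=5 char='r'
After 8 (k): row=0 col=5 char='r'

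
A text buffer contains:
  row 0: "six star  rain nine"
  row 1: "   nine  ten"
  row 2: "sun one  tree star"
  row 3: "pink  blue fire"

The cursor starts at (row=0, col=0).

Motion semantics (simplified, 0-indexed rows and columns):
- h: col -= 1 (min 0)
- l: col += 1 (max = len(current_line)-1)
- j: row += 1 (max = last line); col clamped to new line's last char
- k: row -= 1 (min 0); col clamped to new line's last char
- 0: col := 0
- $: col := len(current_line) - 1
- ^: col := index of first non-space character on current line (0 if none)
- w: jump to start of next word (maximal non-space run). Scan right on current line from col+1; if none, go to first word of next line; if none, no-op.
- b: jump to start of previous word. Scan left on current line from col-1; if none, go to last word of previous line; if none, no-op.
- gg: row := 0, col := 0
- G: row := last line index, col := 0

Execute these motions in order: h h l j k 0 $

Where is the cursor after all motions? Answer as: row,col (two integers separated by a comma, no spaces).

Answer: 0,18

Derivation:
After 1 (h): row=0 col=0 char='s'
After 2 (h): row=0 col=0 char='s'
After 3 (l): row=0 col=1 char='i'
After 4 (j): row=1 col=1 char='_'
After 5 (k): row=0 col=1 char='i'
After 6 (0): row=0 col=0 char='s'
After 7 ($): row=0 col=18 char='e'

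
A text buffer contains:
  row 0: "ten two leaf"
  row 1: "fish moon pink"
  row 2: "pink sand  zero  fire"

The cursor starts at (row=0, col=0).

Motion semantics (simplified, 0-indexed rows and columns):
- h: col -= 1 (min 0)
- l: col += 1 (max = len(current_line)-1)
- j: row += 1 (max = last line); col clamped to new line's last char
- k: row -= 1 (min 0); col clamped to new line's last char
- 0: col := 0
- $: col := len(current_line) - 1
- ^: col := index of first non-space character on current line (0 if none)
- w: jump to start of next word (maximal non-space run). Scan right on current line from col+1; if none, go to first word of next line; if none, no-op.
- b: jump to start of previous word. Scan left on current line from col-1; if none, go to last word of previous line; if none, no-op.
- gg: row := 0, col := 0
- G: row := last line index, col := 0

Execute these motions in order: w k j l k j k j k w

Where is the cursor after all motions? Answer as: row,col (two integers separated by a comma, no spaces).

Answer: 0,8

Derivation:
After 1 (w): row=0 col=4 char='t'
After 2 (k): row=0 col=4 char='t'
After 3 (j): row=1 col=4 char='_'
After 4 (l): row=1 col=5 char='m'
After 5 (k): row=0 col=5 char='w'
After 6 (j): row=1 col=5 char='m'
After 7 (k): row=0 col=5 char='w'
After 8 (j): row=1 col=5 char='m'
After 9 (k): row=0 col=5 char='w'
After 10 (w): row=0 col=8 char='l'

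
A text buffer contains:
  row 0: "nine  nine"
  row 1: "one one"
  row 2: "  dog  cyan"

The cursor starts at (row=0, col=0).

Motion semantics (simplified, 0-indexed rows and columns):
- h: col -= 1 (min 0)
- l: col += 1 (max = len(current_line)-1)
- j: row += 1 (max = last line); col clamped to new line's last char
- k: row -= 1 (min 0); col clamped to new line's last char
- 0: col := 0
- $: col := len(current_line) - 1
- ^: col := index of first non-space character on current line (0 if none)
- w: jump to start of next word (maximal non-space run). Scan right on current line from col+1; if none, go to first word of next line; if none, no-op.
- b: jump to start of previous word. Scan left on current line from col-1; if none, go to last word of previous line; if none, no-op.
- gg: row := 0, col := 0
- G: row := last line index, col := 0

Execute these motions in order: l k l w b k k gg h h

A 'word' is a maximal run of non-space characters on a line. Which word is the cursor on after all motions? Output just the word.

After 1 (l): row=0 col=1 char='i'
After 2 (k): row=0 col=1 char='i'
After 3 (l): row=0 col=2 char='n'
After 4 (w): row=0 col=6 char='n'
After 5 (b): row=0 col=0 char='n'
After 6 (k): row=0 col=0 char='n'
After 7 (k): row=0 col=0 char='n'
After 8 (gg): row=0 col=0 char='n'
After 9 (h): row=0 col=0 char='n'
After 10 (h): row=0 col=0 char='n'

Answer: nine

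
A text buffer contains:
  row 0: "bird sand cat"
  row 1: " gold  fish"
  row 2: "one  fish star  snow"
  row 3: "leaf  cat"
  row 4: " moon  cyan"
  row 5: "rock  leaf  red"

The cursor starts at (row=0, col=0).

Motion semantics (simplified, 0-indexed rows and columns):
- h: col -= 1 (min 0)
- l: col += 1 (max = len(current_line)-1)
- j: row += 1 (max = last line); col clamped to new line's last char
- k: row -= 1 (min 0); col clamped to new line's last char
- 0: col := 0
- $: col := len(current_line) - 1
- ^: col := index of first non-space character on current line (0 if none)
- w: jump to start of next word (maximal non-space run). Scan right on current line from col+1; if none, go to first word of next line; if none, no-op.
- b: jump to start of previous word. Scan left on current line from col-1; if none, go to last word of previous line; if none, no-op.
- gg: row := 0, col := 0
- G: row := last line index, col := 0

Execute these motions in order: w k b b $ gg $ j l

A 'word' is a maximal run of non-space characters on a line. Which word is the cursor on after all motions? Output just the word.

After 1 (w): row=0 col=5 char='s'
After 2 (k): row=0 col=5 char='s'
After 3 (b): row=0 col=0 char='b'
After 4 (b): row=0 col=0 char='b'
After 5 ($): row=0 col=12 char='t'
After 6 (gg): row=0 col=0 char='b'
After 7 ($): row=0 col=12 char='t'
After 8 (j): row=1 col=10 char='h'
After 9 (l): row=1 col=10 char='h'

Answer: fish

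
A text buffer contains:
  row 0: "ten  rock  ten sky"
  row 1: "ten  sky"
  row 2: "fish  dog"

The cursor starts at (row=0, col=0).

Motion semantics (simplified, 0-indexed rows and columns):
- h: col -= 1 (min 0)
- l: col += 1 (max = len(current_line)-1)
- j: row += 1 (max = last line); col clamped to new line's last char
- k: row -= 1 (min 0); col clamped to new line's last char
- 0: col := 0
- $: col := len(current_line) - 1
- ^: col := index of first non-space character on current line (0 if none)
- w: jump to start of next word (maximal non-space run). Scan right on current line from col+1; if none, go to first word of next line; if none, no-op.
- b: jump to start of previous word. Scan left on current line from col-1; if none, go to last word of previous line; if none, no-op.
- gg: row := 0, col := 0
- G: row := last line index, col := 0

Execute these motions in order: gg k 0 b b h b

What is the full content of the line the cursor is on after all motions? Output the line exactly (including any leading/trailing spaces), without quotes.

Answer: ten  rock  ten sky

Derivation:
After 1 (gg): row=0 col=0 char='t'
After 2 (k): row=0 col=0 char='t'
After 3 (0): row=0 col=0 char='t'
After 4 (b): row=0 col=0 char='t'
After 5 (b): row=0 col=0 char='t'
After 6 (h): row=0 col=0 char='t'
After 7 (b): row=0 col=0 char='t'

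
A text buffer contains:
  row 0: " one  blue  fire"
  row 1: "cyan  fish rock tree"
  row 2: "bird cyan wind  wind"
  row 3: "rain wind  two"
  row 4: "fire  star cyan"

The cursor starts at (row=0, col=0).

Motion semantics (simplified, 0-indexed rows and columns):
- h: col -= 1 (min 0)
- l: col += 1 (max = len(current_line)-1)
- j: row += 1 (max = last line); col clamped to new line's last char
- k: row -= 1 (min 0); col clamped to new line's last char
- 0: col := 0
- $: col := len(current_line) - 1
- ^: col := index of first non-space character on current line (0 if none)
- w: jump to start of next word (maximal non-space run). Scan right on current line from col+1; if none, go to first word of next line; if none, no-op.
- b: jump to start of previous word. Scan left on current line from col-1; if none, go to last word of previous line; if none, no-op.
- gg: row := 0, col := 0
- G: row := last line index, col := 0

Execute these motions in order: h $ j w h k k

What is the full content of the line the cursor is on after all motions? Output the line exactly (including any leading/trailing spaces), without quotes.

Answer:  one  blue  fire

Derivation:
After 1 (h): row=0 col=0 char='_'
After 2 ($): row=0 col=15 char='e'
After 3 (j): row=1 col=15 char='_'
After 4 (w): row=1 col=16 char='t'
After 5 (h): row=1 col=15 char='_'
After 6 (k): row=0 col=15 char='e'
After 7 (k): row=0 col=15 char='e'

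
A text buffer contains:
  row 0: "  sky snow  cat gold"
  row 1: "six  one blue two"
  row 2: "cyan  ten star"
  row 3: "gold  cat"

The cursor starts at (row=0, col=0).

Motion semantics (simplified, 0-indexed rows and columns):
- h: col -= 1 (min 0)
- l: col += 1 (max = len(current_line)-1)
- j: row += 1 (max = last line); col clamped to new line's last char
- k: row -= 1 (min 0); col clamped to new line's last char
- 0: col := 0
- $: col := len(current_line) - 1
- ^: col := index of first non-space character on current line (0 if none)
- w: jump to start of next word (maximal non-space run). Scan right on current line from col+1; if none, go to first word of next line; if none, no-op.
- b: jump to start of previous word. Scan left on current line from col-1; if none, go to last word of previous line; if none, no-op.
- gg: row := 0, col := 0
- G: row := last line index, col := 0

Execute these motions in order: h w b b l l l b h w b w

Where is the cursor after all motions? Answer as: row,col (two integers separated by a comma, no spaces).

Answer: 0,6

Derivation:
After 1 (h): row=0 col=0 char='_'
After 2 (w): row=0 col=2 char='s'
After 3 (b): row=0 col=2 char='s'
After 4 (b): row=0 col=2 char='s'
After 5 (l): row=0 col=3 char='k'
After 6 (l): row=0 col=4 char='y'
After 7 (l): row=0 col=5 char='_'
After 8 (b): row=0 col=2 char='s'
After 9 (h): row=0 col=1 char='_'
After 10 (w): row=0 col=2 char='s'
After 11 (b): row=0 col=2 char='s'
After 12 (w): row=0 col=6 char='s'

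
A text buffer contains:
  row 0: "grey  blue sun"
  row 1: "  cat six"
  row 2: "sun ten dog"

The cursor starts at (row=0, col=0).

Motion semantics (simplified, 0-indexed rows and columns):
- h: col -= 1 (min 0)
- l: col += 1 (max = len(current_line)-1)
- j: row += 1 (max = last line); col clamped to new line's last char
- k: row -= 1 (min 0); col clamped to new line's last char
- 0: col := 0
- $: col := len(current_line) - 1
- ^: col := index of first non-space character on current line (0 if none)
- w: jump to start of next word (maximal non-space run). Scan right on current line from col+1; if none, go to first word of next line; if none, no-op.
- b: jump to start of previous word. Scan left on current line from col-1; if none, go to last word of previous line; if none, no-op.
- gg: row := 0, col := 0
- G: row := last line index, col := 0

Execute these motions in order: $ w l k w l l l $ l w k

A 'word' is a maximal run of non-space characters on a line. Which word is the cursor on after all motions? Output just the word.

After 1 ($): row=0 col=13 char='n'
After 2 (w): row=1 col=2 char='c'
After 3 (l): row=1 col=3 char='a'
After 4 (k): row=0 col=3 char='y'
After 5 (w): row=0 col=6 char='b'
After 6 (l): row=0 col=7 char='l'
After 7 (l): row=0 col=8 char='u'
After 8 (l): row=0 col=9 char='e'
After 9 ($): row=0 col=13 char='n'
After 10 (l): row=0 col=13 char='n'
After 11 (w): row=1 col=2 char='c'
After 12 (k): row=0 col=2 char='e'

Answer: grey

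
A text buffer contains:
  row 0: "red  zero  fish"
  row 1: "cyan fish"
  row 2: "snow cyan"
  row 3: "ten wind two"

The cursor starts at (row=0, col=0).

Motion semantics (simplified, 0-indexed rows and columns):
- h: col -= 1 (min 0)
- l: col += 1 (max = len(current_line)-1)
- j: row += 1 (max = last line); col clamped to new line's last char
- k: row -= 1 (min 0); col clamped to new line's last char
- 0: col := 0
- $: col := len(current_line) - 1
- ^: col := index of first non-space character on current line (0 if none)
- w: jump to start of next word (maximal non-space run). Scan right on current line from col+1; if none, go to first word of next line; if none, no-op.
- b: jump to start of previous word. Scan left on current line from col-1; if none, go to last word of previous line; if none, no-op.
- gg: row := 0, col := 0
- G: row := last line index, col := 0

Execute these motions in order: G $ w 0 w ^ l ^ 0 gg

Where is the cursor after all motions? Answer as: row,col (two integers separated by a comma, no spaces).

Answer: 0,0

Derivation:
After 1 (G): row=3 col=0 char='t'
After 2 ($): row=3 col=11 char='o'
After 3 (w): row=3 col=11 char='o'
After 4 (0): row=3 col=0 char='t'
After 5 (w): row=3 col=4 char='w'
After 6 (^): row=3 col=0 char='t'
After 7 (l): row=3 col=1 char='e'
After 8 (^): row=3 col=0 char='t'
After 9 (0): row=3 col=0 char='t'
After 10 (gg): row=0 col=0 char='r'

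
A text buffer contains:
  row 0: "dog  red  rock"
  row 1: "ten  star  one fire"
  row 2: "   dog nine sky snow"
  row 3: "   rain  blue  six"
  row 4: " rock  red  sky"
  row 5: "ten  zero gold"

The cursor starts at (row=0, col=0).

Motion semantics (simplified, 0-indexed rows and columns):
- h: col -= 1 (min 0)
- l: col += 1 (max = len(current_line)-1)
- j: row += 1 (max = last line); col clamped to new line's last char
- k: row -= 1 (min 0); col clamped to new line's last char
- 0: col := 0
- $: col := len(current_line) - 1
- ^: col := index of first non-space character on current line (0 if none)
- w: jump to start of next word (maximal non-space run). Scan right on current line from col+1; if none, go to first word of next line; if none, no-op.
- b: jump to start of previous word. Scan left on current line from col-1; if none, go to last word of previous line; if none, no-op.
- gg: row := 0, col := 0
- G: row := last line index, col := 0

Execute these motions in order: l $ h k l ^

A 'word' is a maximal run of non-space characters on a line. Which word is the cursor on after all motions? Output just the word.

After 1 (l): row=0 col=1 char='o'
After 2 ($): row=0 col=13 char='k'
After 3 (h): row=0 col=12 char='c'
After 4 (k): row=0 col=12 char='c'
After 5 (l): row=0 col=13 char='k'
After 6 (^): row=0 col=0 char='d'

Answer: dog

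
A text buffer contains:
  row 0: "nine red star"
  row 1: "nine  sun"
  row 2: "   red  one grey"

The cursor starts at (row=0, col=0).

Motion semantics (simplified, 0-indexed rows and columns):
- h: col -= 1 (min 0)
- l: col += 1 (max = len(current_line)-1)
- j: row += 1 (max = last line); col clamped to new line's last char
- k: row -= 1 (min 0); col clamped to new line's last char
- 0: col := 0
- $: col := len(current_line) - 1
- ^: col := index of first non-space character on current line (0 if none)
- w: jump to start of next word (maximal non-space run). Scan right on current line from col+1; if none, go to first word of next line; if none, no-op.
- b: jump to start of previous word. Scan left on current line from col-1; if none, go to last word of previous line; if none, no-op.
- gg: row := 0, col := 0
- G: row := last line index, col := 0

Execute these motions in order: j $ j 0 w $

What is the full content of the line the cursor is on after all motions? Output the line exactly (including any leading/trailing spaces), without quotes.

Answer:    red  one grey

Derivation:
After 1 (j): row=1 col=0 char='n'
After 2 ($): row=1 col=8 char='n'
After 3 (j): row=2 col=8 char='o'
After 4 (0): row=2 col=0 char='_'
After 5 (w): row=2 col=3 char='r'
After 6 ($): row=2 col=15 char='y'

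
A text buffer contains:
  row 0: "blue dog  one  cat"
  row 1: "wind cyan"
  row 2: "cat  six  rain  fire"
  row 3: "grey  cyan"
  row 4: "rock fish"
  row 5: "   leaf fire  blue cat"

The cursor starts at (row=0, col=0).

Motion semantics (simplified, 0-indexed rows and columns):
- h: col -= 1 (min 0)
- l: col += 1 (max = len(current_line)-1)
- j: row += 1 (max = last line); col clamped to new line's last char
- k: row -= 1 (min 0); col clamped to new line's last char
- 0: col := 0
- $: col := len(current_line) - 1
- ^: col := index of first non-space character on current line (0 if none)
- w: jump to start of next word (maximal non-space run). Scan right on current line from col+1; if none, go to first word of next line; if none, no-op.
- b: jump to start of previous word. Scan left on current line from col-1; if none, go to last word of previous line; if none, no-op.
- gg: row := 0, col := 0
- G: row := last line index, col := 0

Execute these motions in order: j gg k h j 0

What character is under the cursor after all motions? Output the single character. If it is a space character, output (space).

After 1 (j): row=1 col=0 char='w'
After 2 (gg): row=0 col=0 char='b'
After 3 (k): row=0 col=0 char='b'
After 4 (h): row=0 col=0 char='b'
After 5 (j): row=1 col=0 char='w'
After 6 (0): row=1 col=0 char='w'

Answer: w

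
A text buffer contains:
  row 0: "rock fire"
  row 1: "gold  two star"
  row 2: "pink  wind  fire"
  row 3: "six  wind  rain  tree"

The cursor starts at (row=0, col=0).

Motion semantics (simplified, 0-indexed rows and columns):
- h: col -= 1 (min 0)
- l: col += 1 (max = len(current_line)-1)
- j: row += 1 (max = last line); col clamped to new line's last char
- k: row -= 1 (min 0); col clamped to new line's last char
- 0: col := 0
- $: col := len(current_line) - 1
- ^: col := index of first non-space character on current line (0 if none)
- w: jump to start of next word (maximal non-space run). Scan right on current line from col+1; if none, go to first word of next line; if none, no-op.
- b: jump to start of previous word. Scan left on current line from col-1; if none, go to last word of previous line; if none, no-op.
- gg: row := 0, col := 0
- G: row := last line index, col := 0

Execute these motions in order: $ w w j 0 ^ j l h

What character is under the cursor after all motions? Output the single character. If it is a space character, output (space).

Answer: s

Derivation:
After 1 ($): row=0 col=8 char='e'
After 2 (w): row=1 col=0 char='g'
After 3 (w): row=1 col=6 char='t'
After 4 (j): row=2 col=6 char='w'
After 5 (0): row=2 col=0 char='p'
After 6 (^): row=2 col=0 char='p'
After 7 (j): row=3 col=0 char='s'
After 8 (l): row=3 col=1 char='i'
After 9 (h): row=3 col=0 char='s'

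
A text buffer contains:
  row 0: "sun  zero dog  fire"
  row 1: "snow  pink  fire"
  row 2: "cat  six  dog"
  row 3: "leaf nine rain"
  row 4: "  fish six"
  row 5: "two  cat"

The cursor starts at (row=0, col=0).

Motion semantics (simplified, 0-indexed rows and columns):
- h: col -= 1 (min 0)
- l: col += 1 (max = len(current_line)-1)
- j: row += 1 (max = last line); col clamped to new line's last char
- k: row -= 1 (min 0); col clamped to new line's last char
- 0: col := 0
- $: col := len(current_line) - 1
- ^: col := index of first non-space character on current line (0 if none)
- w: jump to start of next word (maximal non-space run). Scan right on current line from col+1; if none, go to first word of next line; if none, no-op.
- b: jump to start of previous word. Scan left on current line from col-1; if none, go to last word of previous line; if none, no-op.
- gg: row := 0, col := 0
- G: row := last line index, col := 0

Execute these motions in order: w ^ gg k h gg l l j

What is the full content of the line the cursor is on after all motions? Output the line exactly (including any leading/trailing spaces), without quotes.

After 1 (w): row=0 col=5 char='z'
After 2 (^): row=0 col=0 char='s'
After 3 (gg): row=0 col=0 char='s'
After 4 (k): row=0 col=0 char='s'
After 5 (h): row=0 col=0 char='s'
After 6 (gg): row=0 col=0 char='s'
After 7 (l): row=0 col=1 char='u'
After 8 (l): row=0 col=2 char='n'
After 9 (j): row=1 col=2 char='o'

Answer: snow  pink  fire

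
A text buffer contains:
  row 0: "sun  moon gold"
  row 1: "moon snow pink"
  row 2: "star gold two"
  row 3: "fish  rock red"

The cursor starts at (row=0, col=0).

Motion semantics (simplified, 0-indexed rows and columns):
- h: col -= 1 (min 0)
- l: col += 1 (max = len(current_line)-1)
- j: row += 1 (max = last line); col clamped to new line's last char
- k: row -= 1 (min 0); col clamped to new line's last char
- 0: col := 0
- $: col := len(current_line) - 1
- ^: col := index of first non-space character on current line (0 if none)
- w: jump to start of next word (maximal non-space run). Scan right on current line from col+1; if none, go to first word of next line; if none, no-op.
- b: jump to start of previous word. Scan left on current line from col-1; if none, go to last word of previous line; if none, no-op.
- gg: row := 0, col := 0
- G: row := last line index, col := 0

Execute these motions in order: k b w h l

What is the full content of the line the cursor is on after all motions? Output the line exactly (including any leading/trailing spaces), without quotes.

After 1 (k): row=0 col=0 char='s'
After 2 (b): row=0 col=0 char='s'
After 3 (w): row=0 col=5 char='m'
After 4 (h): row=0 col=4 char='_'
After 5 (l): row=0 col=5 char='m'

Answer: sun  moon gold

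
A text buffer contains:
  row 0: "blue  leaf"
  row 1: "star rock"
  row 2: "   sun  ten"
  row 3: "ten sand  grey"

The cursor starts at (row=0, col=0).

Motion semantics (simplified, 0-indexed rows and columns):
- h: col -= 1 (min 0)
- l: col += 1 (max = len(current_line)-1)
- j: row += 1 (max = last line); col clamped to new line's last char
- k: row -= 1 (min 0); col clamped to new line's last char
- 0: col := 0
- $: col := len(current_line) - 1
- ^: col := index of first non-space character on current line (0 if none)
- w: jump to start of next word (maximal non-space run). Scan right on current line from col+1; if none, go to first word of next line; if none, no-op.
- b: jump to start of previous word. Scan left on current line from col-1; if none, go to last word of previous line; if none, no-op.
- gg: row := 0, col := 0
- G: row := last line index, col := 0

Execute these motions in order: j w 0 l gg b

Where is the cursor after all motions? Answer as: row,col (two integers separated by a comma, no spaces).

After 1 (j): row=1 col=0 char='s'
After 2 (w): row=1 col=5 char='r'
After 3 (0): row=1 col=0 char='s'
After 4 (l): row=1 col=1 char='t'
After 5 (gg): row=0 col=0 char='b'
After 6 (b): row=0 col=0 char='b'

Answer: 0,0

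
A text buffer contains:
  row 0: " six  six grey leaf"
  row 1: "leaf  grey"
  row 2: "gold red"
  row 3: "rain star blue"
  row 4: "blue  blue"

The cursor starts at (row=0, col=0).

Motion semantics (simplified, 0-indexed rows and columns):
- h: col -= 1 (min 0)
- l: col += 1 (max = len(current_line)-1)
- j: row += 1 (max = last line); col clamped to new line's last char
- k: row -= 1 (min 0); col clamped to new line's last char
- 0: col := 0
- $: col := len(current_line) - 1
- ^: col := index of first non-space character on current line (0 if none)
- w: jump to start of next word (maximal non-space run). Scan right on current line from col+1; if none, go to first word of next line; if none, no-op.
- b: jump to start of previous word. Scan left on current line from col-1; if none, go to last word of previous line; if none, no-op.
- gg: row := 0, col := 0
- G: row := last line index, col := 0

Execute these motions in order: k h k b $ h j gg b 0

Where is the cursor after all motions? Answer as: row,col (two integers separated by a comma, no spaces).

Answer: 0,0

Derivation:
After 1 (k): row=0 col=0 char='_'
After 2 (h): row=0 col=0 char='_'
After 3 (k): row=0 col=0 char='_'
After 4 (b): row=0 col=0 char='_'
After 5 ($): row=0 col=18 char='f'
After 6 (h): row=0 col=17 char='a'
After 7 (j): row=1 col=9 char='y'
After 8 (gg): row=0 col=0 char='_'
After 9 (b): row=0 col=0 char='_'
After 10 (0): row=0 col=0 char='_'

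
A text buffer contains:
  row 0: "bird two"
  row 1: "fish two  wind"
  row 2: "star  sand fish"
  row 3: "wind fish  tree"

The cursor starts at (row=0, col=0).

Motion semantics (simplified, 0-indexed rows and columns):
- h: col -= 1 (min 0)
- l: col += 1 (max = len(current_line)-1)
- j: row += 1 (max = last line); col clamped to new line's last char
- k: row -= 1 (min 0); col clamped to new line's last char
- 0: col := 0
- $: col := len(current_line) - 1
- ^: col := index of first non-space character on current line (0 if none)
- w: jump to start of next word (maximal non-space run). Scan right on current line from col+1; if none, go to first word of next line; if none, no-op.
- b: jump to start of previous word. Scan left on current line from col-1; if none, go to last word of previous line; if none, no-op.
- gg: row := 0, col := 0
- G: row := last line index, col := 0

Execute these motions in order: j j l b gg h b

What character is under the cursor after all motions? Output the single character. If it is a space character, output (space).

After 1 (j): row=1 col=0 char='f'
After 2 (j): row=2 col=0 char='s'
After 3 (l): row=2 col=1 char='t'
After 4 (b): row=2 col=0 char='s'
After 5 (gg): row=0 col=0 char='b'
After 6 (h): row=0 col=0 char='b'
After 7 (b): row=0 col=0 char='b'

Answer: b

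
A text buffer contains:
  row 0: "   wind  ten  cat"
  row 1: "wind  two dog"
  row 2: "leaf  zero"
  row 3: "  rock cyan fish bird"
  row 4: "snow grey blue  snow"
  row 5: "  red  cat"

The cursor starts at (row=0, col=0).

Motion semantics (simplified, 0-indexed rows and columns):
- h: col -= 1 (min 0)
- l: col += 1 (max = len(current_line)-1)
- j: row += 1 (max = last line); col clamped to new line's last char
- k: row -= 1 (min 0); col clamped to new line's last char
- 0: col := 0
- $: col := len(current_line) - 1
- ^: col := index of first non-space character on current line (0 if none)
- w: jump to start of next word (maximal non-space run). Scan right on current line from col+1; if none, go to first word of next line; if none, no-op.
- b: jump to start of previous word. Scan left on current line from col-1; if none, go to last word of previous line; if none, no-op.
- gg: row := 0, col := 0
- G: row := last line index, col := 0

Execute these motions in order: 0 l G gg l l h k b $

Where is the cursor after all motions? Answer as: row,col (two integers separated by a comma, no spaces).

Answer: 0,16

Derivation:
After 1 (0): row=0 col=0 char='_'
After 2 (l): row=0 col=1 char='_'
After 3 (G): row=5 col=0 char='_'
After 4 (gg): row=0 col=0 char='_'
After 5 (l): row=0 col=1 char='_'
After 6 (l): row=0 col=2 char='_'
After 7 (h): row=0 col=1 char='_'
After 8 (k): row=0 col=1 char='_'
After 9 (b): row=0 col=1 char='_'
After 10 ($): row=0 col=16 char='t'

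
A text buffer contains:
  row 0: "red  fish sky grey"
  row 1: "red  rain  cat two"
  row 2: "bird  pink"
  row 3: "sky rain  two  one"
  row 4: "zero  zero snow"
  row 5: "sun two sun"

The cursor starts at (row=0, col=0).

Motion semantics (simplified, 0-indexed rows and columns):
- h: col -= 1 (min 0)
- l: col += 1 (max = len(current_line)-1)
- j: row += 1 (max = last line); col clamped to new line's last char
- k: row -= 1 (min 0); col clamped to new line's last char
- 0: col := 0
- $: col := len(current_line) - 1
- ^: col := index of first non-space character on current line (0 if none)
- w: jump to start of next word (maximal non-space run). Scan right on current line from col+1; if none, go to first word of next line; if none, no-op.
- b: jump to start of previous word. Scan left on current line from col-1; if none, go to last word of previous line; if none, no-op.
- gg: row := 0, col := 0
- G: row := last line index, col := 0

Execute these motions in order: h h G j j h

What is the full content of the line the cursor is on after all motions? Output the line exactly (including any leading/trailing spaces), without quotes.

Answer: sun two sun

Derivation:
After 1 (h): row=0 col=0 char='r'
After 2 (h): row=0 col=0 char='r'
After 3 (G): row=5 col=0 char='s'
After 4 (j): row=5 col=0 char='s'
After 5 (j): row=5 col=0 char='s'
After 6 (h): row=5 col=0 char='s'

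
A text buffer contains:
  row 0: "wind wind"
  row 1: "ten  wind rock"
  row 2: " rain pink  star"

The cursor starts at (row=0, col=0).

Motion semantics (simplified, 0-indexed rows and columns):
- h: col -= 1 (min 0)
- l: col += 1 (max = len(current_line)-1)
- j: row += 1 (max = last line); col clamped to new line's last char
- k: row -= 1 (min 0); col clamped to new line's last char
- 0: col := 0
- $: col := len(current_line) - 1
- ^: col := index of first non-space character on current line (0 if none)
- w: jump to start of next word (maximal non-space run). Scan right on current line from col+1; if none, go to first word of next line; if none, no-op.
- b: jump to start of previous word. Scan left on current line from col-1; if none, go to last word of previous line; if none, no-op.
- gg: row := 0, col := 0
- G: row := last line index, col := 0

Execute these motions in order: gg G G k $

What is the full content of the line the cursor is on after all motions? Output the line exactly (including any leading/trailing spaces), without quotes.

Answer: ten  wind rock

Derivation:
After 1 (gg): row=0 col=0 char='w'
After 2 (G): row=2 col=0 char='_'
After 3 (G): row=2 col=0 char='_'
After 4 (k): row=1 col=0 char='t'
After 5 ($): row=1 col=13 char='k'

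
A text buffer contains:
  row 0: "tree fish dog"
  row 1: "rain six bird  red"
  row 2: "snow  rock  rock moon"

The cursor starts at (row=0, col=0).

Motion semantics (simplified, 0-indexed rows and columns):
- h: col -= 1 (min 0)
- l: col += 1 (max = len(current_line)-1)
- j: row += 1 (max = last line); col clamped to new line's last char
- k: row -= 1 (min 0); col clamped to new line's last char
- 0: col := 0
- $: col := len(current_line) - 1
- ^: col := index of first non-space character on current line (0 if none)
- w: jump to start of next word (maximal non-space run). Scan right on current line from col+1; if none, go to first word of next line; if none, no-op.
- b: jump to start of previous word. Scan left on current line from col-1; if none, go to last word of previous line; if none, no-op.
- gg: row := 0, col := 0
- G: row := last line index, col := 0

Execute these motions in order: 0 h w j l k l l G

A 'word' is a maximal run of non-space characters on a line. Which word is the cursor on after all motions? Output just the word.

Answer: snow

Derivation:
After 1 (0): row=0 col=0 char='t'
After 2 (h): row=0 col=0 char='t'
After 3 (w): row=0 col=5 char='f'
After 4 (j): row=1 col=5 char='s'
After 5 (l): row=1 col=6 char='i'
After 6 (k): row=0 col=6 char='i'
After 7 (l): row=0 col=7 char='s'
After 8 (l): row=0 col=8 char='h'
After 9 (G): row=2 col=0 char='s'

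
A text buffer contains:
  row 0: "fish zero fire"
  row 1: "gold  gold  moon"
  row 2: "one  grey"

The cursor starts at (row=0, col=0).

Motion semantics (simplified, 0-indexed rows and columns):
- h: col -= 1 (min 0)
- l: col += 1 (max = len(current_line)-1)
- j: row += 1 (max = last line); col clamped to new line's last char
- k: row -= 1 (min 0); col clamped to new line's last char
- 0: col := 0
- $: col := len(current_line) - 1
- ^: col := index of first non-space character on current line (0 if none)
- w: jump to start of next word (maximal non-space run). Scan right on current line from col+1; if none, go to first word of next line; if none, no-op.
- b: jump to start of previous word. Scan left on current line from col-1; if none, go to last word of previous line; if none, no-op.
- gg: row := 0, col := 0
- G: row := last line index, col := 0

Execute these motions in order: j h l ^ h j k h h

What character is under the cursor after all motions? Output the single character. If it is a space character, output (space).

Answer: g

Derivation:
After 1 (j): row=1 col=0 char='g'
After 2 (h): row=1 col=0 char='g'
After 3 (l): row=1 col=1 char='o'
After 4 (^): row=1 col=0 char='g'
After 5 (h): row=1 col=0 char='g'
After 6 (j): row=2 col=0 char='o'
After 7 (k): row=1 col=0 char='g'
After 8 (h): row=1 col=0 char='g'
After 9 (h): row=1 col=0 char='g'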